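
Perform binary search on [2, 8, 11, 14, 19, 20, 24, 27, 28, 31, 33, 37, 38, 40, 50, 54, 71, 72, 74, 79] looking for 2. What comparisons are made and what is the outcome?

Binary search for 2 in [2, 8, 11, 14, 19, 20, 24, 27, 28, 31, 33, 37, 38, 40, 50, 54, 71, 72, 74, 79]:

lo=0, hi=19, mid=9, arr[mid]=31 -> 31 > 2, search left half
lo=0, hi=8, mid=4, arr[mid]=19 -> 19 > 2, search left half
lo=0, hi=3, mid=1, arr[mid]=8 -> 8 > 2, search left half
lo=0, hi=0, mid=0, arr[mid]=2 -> Found target at index 0!

Binary search finds 2 at index 0 after 4 comparisons. The search repeatedly halves the search space by comparing with the middle element.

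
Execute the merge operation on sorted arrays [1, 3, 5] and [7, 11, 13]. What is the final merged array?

Merging process:

Compare 1 vs 7: take 1 from left. Merged: [1]
Compare 3 vs 7: take 3 from left. Merged: [1, 3]
Compare 5 vs 7: take 5 from left. Merged: [1, 3, 5]
Append remaining from right: [7, 11, 13]. Merged: [1, 3, 5, 7, 11, 13]

Final merged array: [1, 3, 5, 7, 11, 13]
Total comparisons: 3

The merged array is [1, 3, 5, 7, 11, 13], requiring 3 comparisons. The merge step runs in O(n) time where n is the total number of elements.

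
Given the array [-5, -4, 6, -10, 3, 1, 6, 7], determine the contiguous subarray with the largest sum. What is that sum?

Using Kadane's algorithm on [-5, -4, 6, -10, 3, 1, 6, 7]:

Scanning through the array:
Position 1 (value -4): max_ending_here = -4, max_so_far = -4
Position 2 (value 6): max_ending_here = 6, max_so_far = 6
Position 3 (value -10): max_ending_here = -4, max_so_far = 6
Position 4 (value 3): max_ending_here = 3, max_so_far = 6
Position 5 (value 1): max_ending_here = 4, max_so_far = 6
Position 6 (value 6): max_ending_here = 10, max_so_far = 10
Position 7 (value 7): max_ending_here = 17, max_so_far = 17

Maximum subarray: [3, 1, 6, 7]
Maximum sum: 17

The maximum subarray is [3, 1, 6, 7] with sum 17. This subarray runs from index 4 to index 7.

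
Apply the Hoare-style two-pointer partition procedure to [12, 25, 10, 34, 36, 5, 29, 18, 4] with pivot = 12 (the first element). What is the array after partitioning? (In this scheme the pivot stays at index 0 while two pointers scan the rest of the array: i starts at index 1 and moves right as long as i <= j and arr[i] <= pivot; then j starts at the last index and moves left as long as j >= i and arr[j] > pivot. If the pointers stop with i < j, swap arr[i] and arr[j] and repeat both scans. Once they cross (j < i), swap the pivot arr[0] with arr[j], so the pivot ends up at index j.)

Hoare-style two-pointer partition with pivot = 12:

Initial array: [12, 25, 10, 34, 36, 5, 29, 18, 4]

Pointers start at i = 1, j = 8.
i stops at index 1 (arr[1]=25 > 12), j stops at index 8 (arr[8]=4 <= 12): swap arr[1] and arr[8], array becomes [12, 4, 10, 34, 36, 5, 29, 18, 25]
i stops at index 3 (arr[3]=34 > 12), j stops at index 5 (arr[5]=5 <= 12): swap arr[3] and arr[5], array becomes [12, 4, 10, 5, 36, 34, 29, 18, 25]
i ends at 4, j ends at 3: the pointers have crossed (j < i), so scanning stops.

Swap pivot arr[0] with arr[3] to place pivot at position 3: [5, 4, 10, 12, 36, 34, 29, 18, 25]
Pivot position: 3

After partitioning with pivot 12, the array becomes [5, 4, 10, 12, 36, 34, 29, 18, 25]. The pivot is placed at index 3. All elements to the left of the pivot are <= 12, and all elements to the right are > 12.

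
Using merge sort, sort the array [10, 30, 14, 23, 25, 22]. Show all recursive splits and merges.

Merge sort trace:

Split: [10, 30, 14, 23, 25, 22] -> [10, 30, 14] and [23, 25, 22]
  Split: [10, 30, 14] -> [10] and [30, 14]
    Split: [30, 14] -> [30] and [14]
    Merge: [30] + [14] -> [14, 30]
  Merge: [10] + [14, 30] -> [10, 14, 30]
  Split: [23, 25, 22] -> [23] and [25, 22]
    Split: [25, 22] -> [25] and [22]
    Merge: [25] + [22] -> [22, 25]
  Merge: [23] + [22, 25] -> [22, 23, 25]
Merge: [10, 14, 30] + [22, 23, 25] -> [10, 14, 22, 23, 25, 30]

Final sorted array: [10, 14, 22, 23, 25, 30]

The merge sort proceeds by recursively splitting the array and merging sorted halves.
After all merges, the sorted array is [10, 14, 22, 23, 25, 30].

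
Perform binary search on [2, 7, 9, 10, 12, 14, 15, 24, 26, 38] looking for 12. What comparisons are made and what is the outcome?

Binary search for 12 in [2, 7, 9, 10, 12, 14, 15, 24, 26, 38]:

lo=0, hi=9, mid=4, arr[mid]=12 -> Found target at index 4!

Binary search finds 12 at index 4 after 1 comparisons. The search repeatedly halves the search space by comparing with the middle element.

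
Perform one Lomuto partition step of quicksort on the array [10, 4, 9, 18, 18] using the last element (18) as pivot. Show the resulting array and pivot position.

Lomuto partition with pivot = 18:

Initial array: [10, 4, 9, 18, 18]

arr[0]=10 <= 18: swap with position 0, array becomes [10, 4, 9, 18, 18]
arr[1]=4 <= 18: swap with position 1, array becomes [10, 4, 9, 18, 18]
arr[2]=9 <= 18: swap with position 2, array becomes [10, 4, 9, 18, 18]
arr[3]=18 <= 18: swap with position 3, array becomes [10, 4, 9, 18, 18]

Place pivot at position 4: [10, 4, 9, 18, 18]
Pivot position: 4

After partitioning with pivot 18, the array becomes [10, 4, 9, 18, 18]. The pivot is placed at index 4. All elements to the left of the pivot are <= 18, and all elements to the right are > 18.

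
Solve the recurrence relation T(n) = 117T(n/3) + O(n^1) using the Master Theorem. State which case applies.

Master Theorem for T(n) = 117T(n/3) + O(n^1):

a = 117, b = 3, c = 1
log_b(a) = log_3(117) = 4.3347

Case 1: c = 1 < log_3(117) = 4.3347
T(n) = O(n^(log_3 117))

For T(n) = 117T(n/3) + O(n^1): log_3(117) = 4.3347. This is Case 1 of the Master Theorem (c < log_b(a), work dominated by leaves), giving O(n^(log_3 117)).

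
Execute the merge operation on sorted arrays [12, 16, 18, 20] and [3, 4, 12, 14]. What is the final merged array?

Merging process:

Compare 12 vs 3: take 3 from right. Merged: [3]
Compare 12 vs 4: take 4 from right. Merged: [3, 4]
Compare 12 vs 12: take 12 from left. Merged: [3, 4, 12]
Compare 16 vs 12: take 12 from right. Merged: [3, 4, 12, 12]
Compare 16 vs 14: take 14 from right. Merged: [3, 4, 12, 12, 14]
Append remaining from left: [16, 18, 20]. Merged: [3, 4, 12, 12, 14, 16, 18, 20]

Final merged array: [3, 4, 12, 12, 14, 16, 18, 20]
Total comparisons: 5

The merged array is [3, 4, 12, 12, 14, 16, 18, 20], requiring 5 comparisons. The merge step runs in O(n) time where n is the total number of elements.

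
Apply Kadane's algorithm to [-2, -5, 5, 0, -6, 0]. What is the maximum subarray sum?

Using Kadane's algorithm on [-2, -5, 5, 0, -6, 0]:

Scanning through the array:
Position 1 (value -5): max_ending_here = -5, max_so_far = -2
Position 2 (value 5): max_ending_here = 5, max_so_far = 5
Position 3 (value 0): max_ending_here = 5, max_so_far = 5
Position 4 (value -6): max_ending_here = -1, max_so_far = 5
Position 5 (value 0): max_ending_here = 0, max_so_far = 5

Maximum subarray: [5]
Maximum sum: 5

The maximum subarray is [5] with sum 5. This subarray runs from index 2 to index 2.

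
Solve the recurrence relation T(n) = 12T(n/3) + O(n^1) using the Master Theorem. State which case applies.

Master Theorem for T(n) = 12T(n/3) + O(n^1):

a = 12, b = 3, c = 1
log_b(a) = log_3(12) = 2.2619

Case 1: c = 1 < log_3(12) = 2.2619
T(n) = O(n^(log_3 12))

For T(n) = 12T(n/3) + O(n^1): log_3(12) = 2.2619. This is Case 1 of the Master Theorem (c < log_b(a), work dominated by leaves), giving O(n^(log_3 12)).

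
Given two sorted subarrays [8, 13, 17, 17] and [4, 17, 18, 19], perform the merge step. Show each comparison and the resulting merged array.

Merging process:

Compare 8 vs 4: take 4 from right. Merged: [4]
Compare 8 vs 17: take 8 from left. Merged: [4, 8]
Compare 13 vs 17: take 13 from left. Merged: [4, 8, 13]
Compare 17 vs 17: take 17 from left. Merged: [4, 8, 13, 17]
Compare 17 vs 17: take 17 from left. Merged: [4, 8, 13, 17, 17]
Append remaining from right: [17, 18, 19]. Merged: [4, 8, 13, 17, 17, 17, 18, 19]

Final merged array: [4, 8, 13, 17, 17, 17, 18, 19]
Total comparisons: 5

The merged array is [4, 8, 13, 17, 17, 17, 18, 19], requiring 5 comparisons. The merge step runs in O(n) time where n is the total number of elements.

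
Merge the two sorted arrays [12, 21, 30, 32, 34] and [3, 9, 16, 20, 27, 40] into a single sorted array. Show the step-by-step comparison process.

Merging process:

Compare 12 vs 3: take 3 from right. Merged: [3]
Compare 12 vs 9: take 9 from right. Merged: [3, 9]
Compare 12 vs 16: take 12 from left. Merged: [3, 9, 12]
Compare 21 vs 16: take 16 from right. Merged: [3, 9, 12, 16]
Compare 21 vs 20: take 20 from right. Merged: [3, 9, 12, 16, 20]
Compare 21 vs 27: take 21 from left. Merged: [3, 9, 12, 16, 20, 21]
Compare 30 vs 27: take 27 from right. Merged: [3, 9, 12, 16, 20, 21, 27]
Compare 30 vs 40: take 30 from left. Merged: [3, 9, 12, 16, 20, 21, 27, 30]
Compare 32 vs 40: take 32 from left. Merged: [3, 9, 12, 16, 20, 21, 27, 30, 32]
Compare 34 vs 40: take 34 from left. Merged: [3, 9, 12, 16, 20, 21, 27, 30, 32, 34]
Append remaining from right: [40]. Merged: [3, 9, 12, 16, 20, 21, 27, 30, 32, 34, 40]

Final merged array: [3, 9, 12, 16, 20, 21, 27, 30, 32, 34, 40]
Total comparisons: 10

The merged array is [3, 9, 12, 16, 20, 21, 27, 30, 32, 34, 40], requiring 10 comparisons. The merge step runs in O(n) time where n is the total number of elements.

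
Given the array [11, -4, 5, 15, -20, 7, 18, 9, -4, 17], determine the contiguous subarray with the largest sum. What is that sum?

Using Kadane's algorithm on [11, -4, 5, 15, -20, 7, 18, 9, -4, 17]:

Scanning through the array:
Position 1 (value -4): max_ending_here = 7, max_so_far = 11
Position 2 (value 5): max_ending_here = 12, max_so_far = 12
Position 3 (value 15): max_ending_here = 27, max_so_far = 27
Position 4 (value -20): max_ending_here = 7, max_so_far = 27
Position 5 (value 7): max_ending_here = 14, max_so_far = 27
Position 6 (value 18): max_ending_here = 32, max_so_far = 32
Position 7 (value 9): max_ending_here = 41, max_so_far = 41
Position 8 (value -4): max_ending_here = 37, max_so_far = 41
Position 9 (value 17): max_ending_here = 54, max_so_far = 54

Maximum subarray: [11, -4, 5, 15, -20, 7, 18, 9, -4, 17]
Maximum sum: 54

The maximum subarray is [11, -4, 5, 15, -20, 7, 18, 9, -4, 17] with sum 54. This subarray runs from index 0 to index 9.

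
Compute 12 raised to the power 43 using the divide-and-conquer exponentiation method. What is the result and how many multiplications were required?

Computing 12^43 by squaring (build up from 12^1; each line after the first costs one multiplication):

12^1 = 12
12^2 = (12^1)^2 = 12^2 = 144
12^4 = (12^2)^2 = 144^2 = 20736
12^5 = 12 * 12^4 = 12 * 20736 = 248832
12^10 = (12^5)^2 = 248832^2 = 61917364224
12^20 = (12^10)^2 = 61917364224^2 = 3833759992447475122176
12^21 = 12 * 12^20 = 12 * 3833759992447475122176 = 46005119909369701466112
12^42 = (12^21)^2 = 46005119909369701466112^2 = 2116471057875484488839167999221661362284396544
12^43 = 12 * 12^42 = 12 * 2116471057875484488839167999221661362284396544 = 25397652694505813866070015990659936347412758528

Result: 25397652694505813866070015990659936347412758528
Multiplications needed: 8 (8 lines after 12^1)

12^43 = 25397652694505813866070015990659936347412758528. Using exponentiation by squaring, this requires 8 multiplications. The key idea: if the exponent is even, square the half-power; if odd, multiply by the base once.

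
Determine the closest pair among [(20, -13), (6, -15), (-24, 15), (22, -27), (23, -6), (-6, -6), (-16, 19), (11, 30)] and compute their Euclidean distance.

Computing all pairwise distances among 8 points:

d((20, -13), (6, -15)) = 14.1421
d((20, -13), (-24, 15)) = 52.1536
d((20, -13), (22, -27)) = 14.1421
d((20, -13), (23, -6)) = 7.6158 <-- minimum
d((20, -13), (-6, -6)) = 26.9258
d((20, -13), (-16, 19)) = 48.1664
d((20, -13), (11, 30)) = 43.9318
d((6, -15), (-24, 15)) = 42.4264
d((6, -15), (22, -27)) = 20.0
d((6, -15), (23, -6)) = 19.2354
d((6, -15), (-6, -6)) = 15.0
d((6, -15), (-16, 19)) = 40.4969
d((6, -15), (11, 30)) = 45.2769
d((-24, 15), (22, -27)) = 62.2896
d((-24, 15), (23, -6)) = 51.4782
d((-24, 15), (-6, -6)) = 27.6586
d((-24, 15), (-16, 19)) = 8.9443
d((-24, 15), (11, 30)) = 38.0789
d((22, -27), (23, -6)) = 21.0238
d((22, -27), (-6, -6)) = 35.0
d((22, -27), (-16, 19)) = 59.6657
d((22, -27), (11, 30)) = 58.0517
d((23, -6), (-6, -6)) = 29.0
d((23, -6), (-16, 19)) = 46.3249
d((23, -6), (11, 30)) = 37.9473
d((-6, -6), (-16, 19)) = 26.9258
d((-6, -6), (11, 30)) = 39.8121
d((-16, 19), (11, 30)) = 29.1548

Closest pair: (20, -13) and (23, -6) with distance 7.6158

The closest pair is (20, -13) and (23, -6) with Euclidean distance 7.6158. For 8 points, brute-force pairwise comparison is shown above. For large n, the divide-and-conquer algorithm (sort by x, recurse on halves, check the dividing strip) achieves O(n log n).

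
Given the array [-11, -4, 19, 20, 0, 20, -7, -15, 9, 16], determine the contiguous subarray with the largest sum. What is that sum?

Using Kadane's algorithm on [-11, -4, 19, 20, 0, 20, -7, -15, 9, 16]:

Scanning through the array:
Position 1 (value -4): max_ending_here = -4, max_so_far = -4
Position 2 (value 19): max_ending_here = 19, max_so_far = 19
Position 3 (value 20): max_ending_here = 39, max_so_far = 39
Position 4 (value 0): max_ending_here = 39, max_so_far = 39
Position 5 (value 20): max_ending_here = 59, max_so_far = 59
Position 6 (value -7): max_ending_here = 52, max_so_far = 59
Position 7 (value -15): max_ending_here = 37, max_so_far = 59
Position 8 (value 9): max_ending_here = 46, max_so_far = 59
Position 9 (value 16): max_ending_here = 62, max_so_far = 62

Maximum subarray: [19, 20, 0, 20, -7, -15, 9, 16]
Maximum sum: 62

The maximum subarray is [19, 20, 0, 20, -7, -15, 9, 16] with sum 62. This subarray runs from index 2 to index 9.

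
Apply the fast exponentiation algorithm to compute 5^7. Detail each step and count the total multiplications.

Computing 5^7 by squaring (build up from 5^1; each line after the first costs one multiplication):

5^1 = 5
5^2 = (5^1)^2 = 5^2 = 25
5^3 = 5 * 5^2 = 5 * 25 = 125
5^6 = (5^3)^2 = 125^2 = 15625
5^7 = 5 * 5^6 = 5 * 15625 = 78125

Result: 78125
Multiplications needed: 4 (4 lines after 5^1)

5^7 = 78125. Using exponentiation by squaring, this requires 4 multiplications. The key idea: if the exponent is even, square the half-power; if odd, multiply by the base once.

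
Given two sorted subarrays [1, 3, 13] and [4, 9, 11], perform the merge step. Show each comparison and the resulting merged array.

Merging process:

Compare 1 vs 4: take 1 from left. Merged: [1]
Compare 3 vs 4: take 3 from left. Merged: [1, 3]
Compare 13 vs 4: take 4 from right. Merged: [1, 3, 4]
Compare 13 vs 9: take 9 from right. Merged: [1, 3, 4, 9]
Compare 13 vs 11: take 11 from right. Merged: [1, 3, 4, 9, 11]
Append remaining from left: [13]. Merged: [1, 3, 4, 9, 11, 13]

Final merged array: [1, 3, 4, 9, 11, 13]
Total comparisons: 5

The merged array is [1, 3, 4, 9, 11, 13], requiring 5 comparisons. The merge step runs in O(n) time where n is the total number of elements.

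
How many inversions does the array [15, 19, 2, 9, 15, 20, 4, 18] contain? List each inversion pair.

Finding inversions in [15, 19, 2, 9, 15, 20, 4, 18]:

(0, 2): arr[0]=15 > arr[2]=2
(0, 3): arr[0]=15 > arr[3]=9
(0, 6): arr[0]=15 > arr[6]=4
(1, 2): arr[1]=19 > arr[2]=2
(1, 3): arr[1]=19 > arr[3]=9
(1, 4): arr[1]=19 > arr[4]=15
(1, 6): arr[1]=19 > arr[6]=4
(1, 7): arr[1]=19 > arr[7]=18
(3, 6): arr[3]=9 > arr[6]=4
(4, 6): arr[4]=15 > arr[6]=4
(5, 6): arr[5]=20 > arr[6]=4
(5, 7): arr[5]=20 > arr[7]=18

Total inversions: 12

The array has 12 inversion(s): (0,2), (0,3), (0,6), (1,2), (1,3), (1,4), (1,6), (1,7), (3,6), (4,6), (5,6), (5,7). Each pair (i,j) satisfies i < j and arr[i] > arr[j].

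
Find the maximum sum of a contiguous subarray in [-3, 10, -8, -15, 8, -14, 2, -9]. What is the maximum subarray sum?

Using Kadane's algorithm on [-3, 10, -8, -15, 8, -14, 2, -9]:

Scanning through the array:
Position 1 (value 10): max_ending_here = 10, max_so_far = 10
Position 2 (value -8): max_ending_here = 2, max_so_far = 10
Position 3 (value -15): max_ending_here = -13, max_so_far = 10
Position 4 (value 8): max_ending_here = 8, max_so_far = 10
Position 5 (value -14): max_ending_here = -6, max_so_far = 10
Position 6 (value 2): max_ending_here = 2, max_so_far = 10
Position 7 (value -9): max_ending_here = -7, max_so_far = 10

Maximum subarray: [10]
Maximum sum: 10

The maximum subarray is [10] with sum 10. This subarray runs from index 1 to index 1.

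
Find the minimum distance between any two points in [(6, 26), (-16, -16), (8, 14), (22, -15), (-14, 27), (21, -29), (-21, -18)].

Computing all pairwise distances among 7 points:

d((6, 26), (-16, -16)) = 47.4131
d((6, 26), (8, 14)) = 12.1655
d((6, 26), (22, -15)) = 44.0114
d((6, 26), (-14, 27)) = 20.025
d((6, 26), (21, -29)) = 57.0088
d((6, 26), (-21, -18)) = 51.6236
d((-16, -16), (8, 14)) = 38.4187
d((-16, -16), (22, -15)) = 38.0132
d((-16, -16), (-14, 27)) = 43.0465
d((-16, -16), (21, -29)) = 39.2173
d((-16, -16), (-21, -18)) = 5.3852 <-- minimum
d((8, 14), (22, -15)) = 32.2025
d((8, 14), (-14, 27)) = 25.5539
d((8, 14), (21, -29)) = 44.9222
d((8, 14), (-21, -18)) = 43.1856
d((22, -15), (-14, 27)) = 55.3173
d((22, -15), (21, -29)) = 14.0357
d((22, -15), (-21, -18)) = 43.1045
d((-14, 27), (21, -29)) = 66.0379
d((-14, 27), (-21, -18)) = 45.5412
d((21, -29), (-21, -18)) = 43.4166

Closest pair: (-16, -16) and (-21, -18) with distance 5.3852

The closest pair is (-16, -16) and (-21, -18) with Euclidean distance 5.3852. For 7 points, brute-force pairwise comparison is shown above. For large n, the divide-and-conquer algorithm (sort by x, recurse on halves, check the dividing strip) achieves O(n log n).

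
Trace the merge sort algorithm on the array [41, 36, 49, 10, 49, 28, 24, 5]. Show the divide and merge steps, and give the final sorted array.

Merge sort trace:

Split: [41, 36, 49, 10, 49, 28, 24, 5] -> [41, 36, 49, 10] and [49, 28, 24, 5]
  Split: [41, 36, 49, 10] -> [41, 36] and [49, 10]
    Split: [41, 36] -> [41] and [36]
    Merge: [41] + [36] -> [36, 41]
    Split: [49, 10] -> [49] and [10]
    Merge: [49] + [10] -> [10, 49]
  Merge: [36, 41] + [10, 49] -> [10, 36, 41, 49]
  Split: [49, 28, 24, 5] -> [49, 28] and [24, 5]
    Split: [49, 28] -> [49] and [28]
    Merge: [49] + [28] -> [28, 49]
    Split: [24, 5] -> [24] and [5]
    Merge: [24] + [5] -> [5, 24]
  Merge: [28, 49] + [5, 24] -> [5, 24, 28, 49]
Merge: [10, 36, 41, 49] + [5, 24, 28, 49] -> [5, 10, 24, 28, 36, 41, 49, 49]

Final sorted array: [5, 10, 24, 28, 36, 41, 49, 49]

The merge sort proceeds by recursively splitting the array and merging sorted halves.
After all merges, the sorted array is [5, 10, 24, 28, 36, 41, 49, 49].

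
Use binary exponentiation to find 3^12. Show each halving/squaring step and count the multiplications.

Computing 3^12 by squaring (build up from 3^1; each line after the first costs one multiplication):

3^1 = 3
3^2 = (3^1)^2 = 3^2 = 9
3^3 = 3 * 3^2 = 3 * 9 = 27
3^6 = (3^3)^2 = 27^2 = 729
3^12 = (3^6)^2 = 729^2 = 531441

Result: 531441
Multiplications needed: 4 (4 lines after 3^1)

3^12 = 531441. Using exponentiation by squaring, this requires 4 multiplications. The key idea: if the exponent is even, square the half-power; if odd, multiply by the base once.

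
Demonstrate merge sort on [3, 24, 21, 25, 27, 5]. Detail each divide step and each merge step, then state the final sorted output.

Merge sort trace:

Split: [3, 24, 21, 25, 27, 5] -> [3, 24, 21] and [25, 27, 5]
  Split: [3, 24, 21] -> [3] and [24, 21]
    Split: [24, 21] -> [24] and [21]
    Merge: [24] + [21] -> [21, 24]
  Merge: [3] + [21, 24] -> [3, 21, 24]
  Split: [25, 27, 5] -> [25] and [27, 5]
    Split: [27, 5] -> [27] and [5]
    Merge: [27] + [5] -> [5, 27]
  Merge: [25] + [5, 27] -> [5, 25, 27]
Merge: [3, 21, 24] + [5, 25, 27] -> [3, 5, 21, 24, 25, 27]

Final sorted array: [3, 5, 21, 24, 25, 27]

The merge sort proceeds by recursively splitting the array and merging sorted halves.
After all merges, the sorted array is [3, 5, 21, 24, 25, 27].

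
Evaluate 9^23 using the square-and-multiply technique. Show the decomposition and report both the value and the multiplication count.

Computing 9^23 by squaring (build up from 9^1; each line after the first costs one multiplication):

9^1 = 9
9^2 = (9^1)^2 = 9^2 = 81
9^4 = (9^2)^2 = 81^2 = 6561
9^5 = 9 * 9^4 = 9 * 6561 = 59049
9^10 = (9^5)^2 = 59049^2 = 3486784401
9^11 = 9 * 9^10 = 9 * 3486784401 = 31381059609
9^22 = (9^11)^2 = 31381059609^2 = 984770902183611232881
9^23 = 9 * 9^22 = 9 * 984770902183611232881 = 8862938119652501095929

Result: 8862938119652501095929
Multiplications needed: 7 (7 lines after 9^1)

9^23 = 8862938119652501095929. Using exponentiation by squaring, this requires 7 multiplications. The key idea: if the exponent is even, square the half-power; if odd, multiply by the base once.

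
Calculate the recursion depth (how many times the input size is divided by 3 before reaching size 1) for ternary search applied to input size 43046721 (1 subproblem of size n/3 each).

For divide and conquer with division factor 3:

Problem sizes at each level:
Level 0: 43046721
Level 1: 14348907
Level 2: 4782969
Level 3: 1594323
Level 4: 531441
Level 5: 177147
Level 6: 59049
Level 7: 19683
Level 8: 6561
Level 9: 2187
Level 10: 729
Level 11: 243
Level 12: 81
Level 13: 27
Level 14: 9
Level 15: 3
Level 16: 1

The root is level 0 and the size-1 base case is level 16 (the tree spans levels 0 through 16, i.e. 17 levels counting the root), so the depth is the number of divisions: log_3(43046721) = 16

The recursion tree depth is log_3(43046721) = 16. At each level, the problem size is divided by 3, so it takes 16 divisions to reduce to a base case of size 1. The algorithm makes 1 recursive call at each level.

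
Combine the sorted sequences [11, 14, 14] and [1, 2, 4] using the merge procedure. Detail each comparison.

Merging process:

Compare 11 vs 1: take 1 from right. Merged: [1]
Compare 11 vs 2: take 2 from right. Merged: [1, 2]
Compare 11 vs 4: take 4 from right. Merged: [1, 2, 4]
Append remaining from left: [11, 14, 14]. Merged: [1, 2, 4, 11, 14, 14]

Final merged array: [1, 2, 4, 11, 14, 14]
Total comparisons: 3

The merged array is [1, 2, 4, 11, 14, 14], requiring 3 comparisons. The merge step runs in O(n) time where n is the total number of elements.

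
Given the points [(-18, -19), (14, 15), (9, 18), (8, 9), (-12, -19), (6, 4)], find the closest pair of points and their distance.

Computing all pairwise distances among 6 points:

d((-18, -19), (14, 15)) = 46.6905
d((-18, -19), (9, 18)) = 45.8039
d((-18, -19), (8, 9)) = 38.2099
d((-18, -19), (-12, -19)) = 6.0
d((-18, -19), (6, 4)) = 33.2415
d((14, 15), (9, 18)) = 5.831
d((14, 15), (8, 9)) = 8.4853
d((14, 15), (-12, -19)) = 42.8019
d((14, 15), (6, 4)) = 13.6015
d((9, 18), (8, 9)) = 9.0554
d((9, 18), (-12, -19)) = 42.5441
d((9, 18), (6, 4)) = 14.3178
d((8, 9), (-12, -19)) = 34.4093
d((8, 9), (6, 4)) = 5.3852 <-- minimum
d((-12, -19), (6, 4)) = 29.2062

Closest pair: (8, 9) and (6, 4) with distance 5.3852

The closest pair is (8, 9) and (6, 4) with Euclidean distance 5.3852. For 6 points, brute-force pairwise comparison is shown above. For large n, the divide-and-conquer algorithm (sort by x, recurse on halves, check the dividing strip) achieves O(n log n).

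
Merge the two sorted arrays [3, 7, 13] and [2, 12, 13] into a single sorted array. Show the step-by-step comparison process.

Merging process:

Compare 3 vs 2: take 2 from right. Merged: [2]
Compare 3 vs 12: take 3 from left. Merged: [2, 3]
Compare 7 vs 12: take 7 from left. Merged: [2, 3, 7]
Compare 13 vs 12: take 12 from right. Merged: [2, 3, 7, 12]
Compare 13 vs 13: take 13 from left. Merged: [2, 3, 7, 12, 13]
Append remaining from right: [13]. Merged: [2, 3, 7, 12, 13, 13]

Final merged array: [2, 3, 7, 12, 13, 13]
Total comparisons: 5

The merged array is [2, 3, 7, 12, 13, 13], requiring 5 comparisons. The merge step runs in O(n) time where n is the total number of elements.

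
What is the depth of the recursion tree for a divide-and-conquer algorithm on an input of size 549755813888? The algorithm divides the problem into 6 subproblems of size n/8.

For divide and conquer with division factor 8:

Problem sizes at each level:
Level 0: 549755813888
Level 1: 68719476736
Level 2: 8589934592
Level 3: 1073741824
Level 4: 134217728
Level 5: 16777216
Level 6: 2097152
Level 7: 262144
Level 8: 32768
Level 9: 4096
Level 10: 512
Level 11: 64
Level 12: 8
Level 13: 1

The root is level 0 and the size-1 base case is level 13 (the tree spans levels 0 through 13, i.e. 14 levels counting the root), so the depth is the number of divisions: log_8(549755813888) = 13

The recursion tree depth is log_8(549755813888) = 13. At each level, the problem size is divided by 8, so it takes 13 divisions to reduce to a base case of size 1. The algorithm makes 6 recursive calls at each level.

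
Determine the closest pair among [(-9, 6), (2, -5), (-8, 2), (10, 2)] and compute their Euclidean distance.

Computing all pairwise distances among 4 points:

d((-9, 6), (2, -5)) = 15.5563
d((-9, 6), (-8, 2)) = 4.1231 <-- minimum
d((-9, 6), (10, 2)) = 19.4165
d((2, -5), (-8, 2)) = 12.2066
d((2, -5), (10, 2)) = 10.6301
d((-8, 2), (10, 2)) = 18.0

Closest pair: (-9, 6) and (-8, 2) with distance 4.1231

The closest pair is (-9, 6) and (-8, 2) with Euclidean distance 4.1231. For 4 points, brute-force pairwise comparison is shown above. For large n, the divide-and-conquer algorithm (sort by x, recurse on halves, check the dividing strip) achieves O(n log n).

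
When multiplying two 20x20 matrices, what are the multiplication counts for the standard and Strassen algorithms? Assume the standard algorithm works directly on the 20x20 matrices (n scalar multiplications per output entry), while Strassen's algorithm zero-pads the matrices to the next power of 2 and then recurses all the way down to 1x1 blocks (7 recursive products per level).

Matrix multiplication for 20x20 matrices:

Strassen's algorithm requires power-of-2 dimensions. Pad 20x20 to 32x32 (next power of 2).

Standard algorithm: 20^3 = 8000 multiplications
Strassen's algorithm: 7^(log2(32)) = 7^5 = 16807 multiplications
Difference: 8000 - 16807 = -8807 (Strassen uses MORE here due to padding overhead — for small or just-over-power-of-2 n, padding can outweigh the per-level savings)

Standard: 8000 multiplications (20^3). Strassen: 16807 multiplications (7^5, after padding to 32x32). Strassen reduces 8 recursive multiplications to 7 at each level.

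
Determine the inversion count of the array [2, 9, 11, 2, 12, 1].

Finding inversions in [2, 9, 11, 2, 12, 1]:

(0, 5): arr[0]=2 > arr[5]=1
(1, 3): arr[1]=9 > arr[3]=2
(1, 5): arr[1]=9 > arr[5]=1
(2, 3): arr[2]=11 > arr[3]=2
(2, 5): arr[2]=11 > arr[5]=1
(3, 5): arr[3]=2 > arr[5]=1
(4, 5): arr[4]=12 > arr[5]=1

Total inversions: 7

The array has 7 inversion(s): (0,5), (1,3), (1,5), (2,3), (2,5), (3,5), (4,5). Each pair (i,j) satisfies i < j and arr[i] > arr[j].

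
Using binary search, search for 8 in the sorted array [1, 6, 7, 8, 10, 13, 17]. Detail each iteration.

Binary search for 8 in [1, 6, 7, 8, 10, 13, 17]:

lo=0, hi=6, mid=3, arr[mid]=8 -> Found target at index 3!

Binary search finds 8 at index 3 after 1 comparisons. The search repeatedly halves the search space by comparing with the middle element.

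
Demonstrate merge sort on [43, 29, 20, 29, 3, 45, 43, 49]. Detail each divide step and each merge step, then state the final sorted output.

Merge sort trace:

Split: [43, 29, 20, 29, 3, 45, 43, 49] -> [43, 29, 20, 29] and [3, 45, 43, 49]
  Split: [43, 29, 20, 29] -> [43, 29] and [20, 29]
    Split: [43, 29] -> [43] and [29]
    Merge: [43] + [29] -> [29, 43]
    Split: [20, 29] -> [20] and [29]
    Merge: [20] + [29] -> [20, 29]
  Merge: [29, 43] + [20, 29] -> [20, 29, 29, 43]
  Split: [3, 45, 43, 49] -> [3, 45] and [43, 49]
    Split: [3, 45] -> [3] and [45]
    Merge: [3] + [45] -> [3, 45]
    Split: [43, 49] -> [43] and [49]
    Merge: [43] + [49] -> [43, 49]
  Merge: [3, 45] + [43, 49] -> [3, 43, 45, 49]
Merge: [20, 29, 29, 43] + [3, 43, 45, 49] -> [3, 20, 29, 29, 43, 43, 45, 49]

Final sorted array: [3, 20, 29, 29, 43, 43, 45, 49]

The merge sort proceeds by recursively splitting the array and merging sorted halves.
After all merges, the sorted array is [3, 20, 29, 29, 43, 43, 45, 49].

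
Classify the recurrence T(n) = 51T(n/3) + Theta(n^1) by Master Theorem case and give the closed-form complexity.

Master Theorem for T(n) = 51T(n/3) + O(n^1):

a = 51, b = 3, c = 1
log_b(a) = log_3(51) = 3.5789

Case 1: c = 1 < log_3(51) = 3.5789
T(n) = O(n^(log_3 51))

For T(n) = 51T(n/3) + O(n^1): log_3(51) = 3.5789. This is Case 1 of the Master Theorem (c < log_b(a), work dominated by leaves), giving O(n^(log_3 51)).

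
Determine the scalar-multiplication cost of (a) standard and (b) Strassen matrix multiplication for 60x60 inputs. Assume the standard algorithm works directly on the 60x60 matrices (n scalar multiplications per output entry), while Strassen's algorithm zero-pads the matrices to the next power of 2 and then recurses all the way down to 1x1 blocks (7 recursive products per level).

Matrix multiplication for 60x60 matrices:

Strassen's algorithm requires power-of-2 dimensions. Pad 60x60 to 64x64 (next power of 2).

Standard algorithm: 60^3 = 216000 multiplications
Strassen's algorithm: 7^(log2(64)) = 7^6 = 117649 multiplications
Savings: 216000 - 117649 = 98351 multiplications

Standard: 216000 multiplications (60^3). Strassen: 117649 multiplications (7^6, after padding to 64x64). Strassen reduces 8 recursive multiplications to 7 at each level.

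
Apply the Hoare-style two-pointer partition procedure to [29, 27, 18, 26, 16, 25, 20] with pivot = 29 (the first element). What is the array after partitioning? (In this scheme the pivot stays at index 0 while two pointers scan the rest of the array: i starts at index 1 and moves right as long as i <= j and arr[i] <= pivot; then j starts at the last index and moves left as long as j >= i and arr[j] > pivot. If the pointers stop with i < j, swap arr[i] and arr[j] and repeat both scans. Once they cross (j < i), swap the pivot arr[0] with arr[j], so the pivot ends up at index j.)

Hoare-style two-pointer partition with pivot = 29:

Initial array: [29, 27, 18, 26, 16, 25, 20]

Pointers start at i = 1, j = 6.
i ends at 7, j ends at 6: the pointers have crossed (j < i), so scanning stops.

Swap pivot arr[0] with arr[6] to place pivot at position 6: [20, 27, 18, 26, 16, 25, 29]
Pivot position: 6

After partitioning with pivot 29, the array becomes [20, 27, 18, 26, 16, 25, 29]. The pivot is placed at index 6. All elements to the left of the pivot are <= 29, and all elements to the right are > 29.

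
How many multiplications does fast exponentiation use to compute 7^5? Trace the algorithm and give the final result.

Computing 7^5 by squaring (build up from 7^1; each line after the first costs one multiplication):

7^1 = 7
7^2 = (7^1)^2 = 7^2 = 49
7^4 = (7^2)^2 = 49^2 = 2401
7^5 = 7 * 7^4 = 7 * 2401 = 16807

Result: 16807
Multiplications needed: 3 (3 lines after 7^1)

7^5 = 16807. Using exponentiation by squaring, this requires 3 multiplications. The key idea: if the exponent is even, square the half-power; if odd, multiply by the base once.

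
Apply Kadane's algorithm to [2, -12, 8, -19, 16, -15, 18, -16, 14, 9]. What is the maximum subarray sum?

Using Kadane's algorithm on [2, -12, 8, -19, 16, -15, 18, -16, 14, 9]:

Scanning through the array:
Position 1 (value -12): max_ending_here = -10, max_so_far = 2
Position 2 (value 8): max_ending_here = 8, max_so_far = 8
Position 3 (value -19): max_ending_here = -11, max_so_far = 8
Position 4 (value 16): max_ending_here = 16, max_so_far = 16
Position 5 (value -15): max_ending_here = 1, max_so_far = 16
Position 6 (value 18): max_ending_here = 19, max_so_far = 19
Position 7 (value -16): max_ending_here = 3, max_so_far = 19
Position 8 (value 14): max_ending_here = 17, max_so_far = 19
Position 9 (value 9): max_ending_here = 26, max_so_far = 26

Maximum subarray: [16, -15, 18, -16, 14, 9]
Maximum sum: 26

The maximum subarray is [16, -15, 18, -16, 14, 9] with sum 26. This subarray runs from index 4 to index 9.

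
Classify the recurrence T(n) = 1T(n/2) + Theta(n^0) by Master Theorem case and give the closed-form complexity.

Master Theorem for T(n) = 1T(n/2) + O(n^0):

a = 1, b = 2, c = 0
log_b(a) = log_2(1) = 0.0000

Case 2: c = 0 = log_2(1) = 0.0000
T(n) = O(n^0 log n) = O(log n)

For T(n) = 1T(n/2) + O(n^0): log_2(1) = 0.0000. This is Case 2 of the Master Theorem (c = log_b(a), equal work at all levels), giving O(log n).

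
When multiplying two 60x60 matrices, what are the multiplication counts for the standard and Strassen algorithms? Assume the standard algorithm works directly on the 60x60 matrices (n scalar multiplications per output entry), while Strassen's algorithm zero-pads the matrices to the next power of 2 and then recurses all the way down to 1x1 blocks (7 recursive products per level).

Matrix multiplication for 60x60 matrices:

Strassen's algorithm requires power-of-2 dimensions. Pad 60x60 to 64x64 (next power of 2).

Standard algorithm: 60^3 = 216000 multiplications
Strassen's algorithm: 7^(log2(64)) = 7^6 = 117649 multiplications
Savings: 216000 - 117649 = 98351 multiplications

Standard: 216000 multiplications (60^3). Strassen: 117649 multiplications (7^6, after padding to 64x64). Strassen reduces 8 recursive multiplications to 7 at each level.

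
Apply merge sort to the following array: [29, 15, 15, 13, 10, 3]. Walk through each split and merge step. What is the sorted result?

Merge sort trace:

Split: [29, 15, 15, 13, 10, 3] -> [29, 15, 15] and [13, 10, 3]
  Split: [29, 15, 15] -> [29] and [15, 15]
    Split: [15, 15] -> [15] and [15]
    Merge: [15] + [15] -> [15, 15]
  Merge: [29] + [15, 15] -> [15, 15, 29]
  Split: [13, 10, 3] -> [13] and [10, 3]
    Split: [10, 3] -> [10] and [3]
    Merge: [10] + [3] -> [3, 10]
  Merge: [13] + [3, 10] -> [3, 10, 13]
Merge: [15, 15, 29] + [3, 10, 13] -> [3, 10, 13, 15, 15, 29]

Final sorted array: [3, 10, 13, 15, 15, 29]

The merge sort proceeds by recursively splitting the array and merging sorted halves.
After all merges, the sorted array is [3, 10, 13, 15, 15, 29].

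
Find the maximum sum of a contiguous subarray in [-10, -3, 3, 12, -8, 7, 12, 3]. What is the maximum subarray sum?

Using Kadane's algorithm on [-10, -3, 3, 12, -8, 7, 12, 3]:

Scanning through the array:
Position 1 (value -3): max_ending_here = -3, max_so_far = -3
Position 2 (value 3): max_ending_here = 3, max_so_far = 3
Position 3 (value 12): max_ending_here = 15, max_so_far = 15
Position 4 (value -8): max_ending_here = 7, max_so_far = 15
Position 5 (value 7): max_ending_here = 14, max_so_far = 15
Position 6 (value 12): max_ending_here = 26, max_so_far = 26
Position 7 (value 3): max_ending_here = 29, max_so_far = 29

Maximum subarray: [3, 12, -8, 7, 12, 3]
Maximum sum: 29

The maximum subarray is [3, 12, -8, 7, 12, 3] with sum 29. This subarray runs from index 2 to index 7.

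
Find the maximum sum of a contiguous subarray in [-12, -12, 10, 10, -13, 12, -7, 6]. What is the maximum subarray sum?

Using Kadane's algorithm on [-12, -12, 10, 10, -13, 12, -7, 6]:

Scanning through the array:
Position 1 (value -12): max_ending_here = -12, max_so_far = -12
Position 2 (value 10): max_ending_here = 10, max_so_far = 10
Position 3 (value 10): max_ending_here = 20, max_so_far = 20
Position 4 (value -13): max_ending_here = 7, max_so_far = 20
Position 5 (value 12): max_ending_here = 19, max_so_far = 20
Position 6 (value -7): max_ending_here = 12, max_so_far = 20
Position 7 (value 6): max_ending_here = 18, max_so_far = 20

Maximum subarray: [10, 10]
Maximum sum: 20

The maximum subarray is [10, 10] with sum 20. This subarray runs from index 2 to index 3.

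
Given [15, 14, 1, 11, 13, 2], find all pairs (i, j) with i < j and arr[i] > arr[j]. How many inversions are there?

Finding inversions in [15, 14, 1, 11, 13, 2]:

(0, 1): arr[0]=15 > arr[1]=14
(0, 2): arr[0]=15 > arr[2]=1
(0, 3): arr[0]=15 > arr[3]=11
(0, 4): arr[0]=15 > arr[4]=13
(0, 5): arr[0]=15 > arr[5]=2
(1, 2): arr[1]=14 > arr[2]=1
(1, 3): arr[1]=14 > arr[3]=11
(1, 4): arr[1]=14 > arr[4]=13
(1, 5): arr[1]=14 > arr[5]=2
(3, 5): arr[3]=11 > arr[5]=2
(4, 5): arr[4]=13 > arr[5]=2

Total inversions: 11

The array has 11 inversion(s): (0,1), (0,2), (0,3), (0,4), (0,5), (1,2), (1,3), (1,4), (1,5), (3,5), (4,5). Each pair (i,j) satisfies i < j and arr[i] > arr[j].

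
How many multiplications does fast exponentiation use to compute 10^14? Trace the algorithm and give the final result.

Computing 10^14 by squaring (build up from 10^1; each line after the first costs one multiplication):

10^1 = 10
10^2 = (10^1)^2 = 10^2 = 100
10^3 = 10 * 10^2 = 10 * 100 = 1000
10^6 = (10^3)^2 = 1000^2 = 1000000
10^7 = 10 * 10^6 = 10 * 1000000 = 10000000
10^14 = (10^7)^2 = 10000000^2 = 100000000000000

Result: 100000000000000
Multiplications needed: 5 (5 lines after 10^1)

10^14 = 100000000000000. Using exponentiation by squaring, this requires 5 multiplications. The key idea: if the exponent is even, square the half-power; if odd, multiply by the base once.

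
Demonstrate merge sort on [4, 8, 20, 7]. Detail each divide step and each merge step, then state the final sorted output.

Merge sort trace:

Split: [4, 8, 20, 7] -> [4, 8] and [20, 7]
  Split: [4, 8] -> [4] and [8]
  Merge: [4] + [8] -> [4, 8]
  Split: [20, 7] -> [20] and [7]
  Merge: [20] + [7] -> [7, 20]
Merge: [4, 8] + [7, 20] -> [4, 7, 8, 20]

Final sorted array: [4, 7, 8, 20]

The merge sort proceeds by recursively splitting the array and merging sorted halves.
After all merges, the sorted array is [4, 7, 8, 20].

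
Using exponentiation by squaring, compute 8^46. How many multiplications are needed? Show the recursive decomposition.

Computing 8^46 by squaring (build up from 8^1; each line after the first costs one multiplication):

8^1 = 8
8^2 = (8^1)^2 = 8^2 = 64
8^4 = (8^2)^2 = 64^2 = 4096
8^5 = 8 * 8^4 = 8 * 4096 = 32768
8^10 = (8^5)^2 = 32768^2 = 1073741824
8^11 = 8 * 8^10 = 8 * 1073741824 = 8589934592
8^22 = (8^11)^2 = 8589934592^2 = 73786976294838206464
8^23 = 8 * 8^22 = 8 * 73786976294838206464 = 590295810358705651712
8^46 = (8^23)^2 = 590295810358705651712^2 = 348449143727040986586495598010130648530944

Result: 348449143727040986586495598010130648530944
Multiplications needed: 8 (8 lines after 8^1)

8^46 = 348449143727040986586495598010130648530944. Using exponentiation by squaring, this requires 8 multiplications. The key idea: if the exponent is even, square the half-power; if odd, multiply by the base once.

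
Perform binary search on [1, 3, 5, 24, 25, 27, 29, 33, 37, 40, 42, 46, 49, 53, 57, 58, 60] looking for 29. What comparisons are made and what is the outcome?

Binary search for 29 in [1, 3, 5, 24, 25, 27, 29, 33, 37, 40, 42, 46, 49, 53, 57, 58, 60]:

lo=0, hi=16, mid=8, arr[mid]=37 -> 37 > 29, search left half
lo=0, hi=7, mid=3, arr[mid]=24 -> 24 < 29, search right half
lo=4, hi=7, mid=5, arr[mid]=27 -> 27 < 29, search right half
lo=6, hi=7, mid=6, arr[mid]=29 -> Found target at index 6!

Binary search finds 29 at index 6 after 4 comparisons. The search repeatedly halves the search space by comparing with the middle element.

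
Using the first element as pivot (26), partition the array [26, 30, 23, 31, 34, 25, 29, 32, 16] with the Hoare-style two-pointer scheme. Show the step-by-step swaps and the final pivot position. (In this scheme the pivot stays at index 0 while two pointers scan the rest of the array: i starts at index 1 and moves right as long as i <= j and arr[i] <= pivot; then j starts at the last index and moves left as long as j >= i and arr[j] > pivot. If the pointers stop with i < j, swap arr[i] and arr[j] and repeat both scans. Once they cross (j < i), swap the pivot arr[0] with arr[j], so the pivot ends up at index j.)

Hoare-style two-pointer partition with pivot = 26:

Initial array: [26, 30, 23, 31, 34, 25, 29, 32, 16]

Pointers start at i = 1, j = 8.
i stops at index 1 (arr[1]=30 > 26), j stops at index 8 (arr[8]=16 <= 26): swap arr[1] and arr[8], array becomes [26, 16, 23, 31, 34, 25, 29, 32, 30]
i stops at index 3 (arr[3]=31 > 26), j stops at index 5 (arr[5]=25 <= 26): swap arr[3] and arr[5], array becomes [26, 16, 23, 25, 34, 31, 29, 32, 30]
i ends at 4, j ends at 3: the pointers have crossed (j < i), so scanning stops.

Swap pivot arr[0] with arr[3] to place pivot at position 3: [25, 16, 23, 26, 34, 31, 29, 32, 30]
Pivot position: 3

After partitioning with pivot 26, the array becomes [25, 16, 23, 26, 34, 31, 29, 32, 30]. The pivot is placed at index 3. All elements to the left of the pivot are <= 26, and all elements to the right are > 26.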